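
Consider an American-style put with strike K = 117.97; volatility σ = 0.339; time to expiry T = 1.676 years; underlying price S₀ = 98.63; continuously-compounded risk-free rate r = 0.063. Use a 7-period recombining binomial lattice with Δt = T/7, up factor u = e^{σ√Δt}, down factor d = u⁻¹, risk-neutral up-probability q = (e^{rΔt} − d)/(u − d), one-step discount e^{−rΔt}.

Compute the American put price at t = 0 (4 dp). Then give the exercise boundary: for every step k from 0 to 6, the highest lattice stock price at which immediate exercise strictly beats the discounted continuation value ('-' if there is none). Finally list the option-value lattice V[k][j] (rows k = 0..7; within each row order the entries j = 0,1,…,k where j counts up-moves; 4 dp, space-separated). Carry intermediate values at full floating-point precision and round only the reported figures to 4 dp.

Δt=0.23943  u=1.18043  d=0.84715  q=0.50423  discount=0.98503
step 7 (expiry): payoffs max(K−S,0) = 87.0862 74.9361 58.0061 34.4156 1.5443 0.0000 0.0000 0.0000
step 6: (k=6,j=0): S=36.4561, (K−S)⁺=81.5139, hold=79.7477 ⇒ V=81.5139 exercise | (k=6,j=1): S=50.7984, (K−S)⁺=67.1716, hold=65.4055 ⇒ V=67.1716 exercise | (k=6,j=2): S=70.7831, (K−S)⁺=47.1869, hold=45.4208 ⇒ V=47.1869 exercise | (k=6,j=3): S=98.6300, (K−S)⁺=19.3400, hold=17.5739 ⇒ V=19.3400 exercise | (k=6,j=4): S=137.4322, (K−S)⁺=0.0000, hold=0.7542 ⇒ V=0.7542 continue | (k=6,j=5): S=191.4996, (K−S)⁺=0.0000, hold=0.0000 ⇒ V=0.0000 continue | (k=6,j=6): S=266.8378, (K−S)⁺=0.0000, hold=0.0000 ⇒ V=0.0000 continue  boundary S*=98.6300
step 5: (k=5,j=0): S=43.0339, (K−S)⁺=74.9361, hold=73.1700 ⇒ V=74.9361 exercise | (k=5,j=1): S=59.9639, (K−S)⁺=58.0061, hold=56.2400 ⇒ V=58.0061 exercise | (k=5,j=2): S=83.5544, (K−S)⁺=34.4156, hold=32.6495 ⇒ V=34.4156 exercise | (k=5,j=3): S=116.4257, (K−S)⁺=1.5443, hold=9.8193 ⇒ V=9.8193 continue | (k=5,j=4): S=162.2289, (K−S)⁺=0.0000, hold=0.3683 ⇒ V=0.3683 continue | (k=5,j=5): S=226.0516, (K−S)⁺=0.0000, hold=0.0000 ⇒ V=0.0000 continue  boundary S*=83.5544
step 4: (k=4,j=0): S=50.7984, (K−S)⁺=67.1716, hold=65.4055 ⇒ V=67.1716 exercise | (k=4,j=1): S=70.7831, (K−S)⁺=47.1869, hold=45.4208 ⇒ V=47.1869 exercise | (k=4,j=2): S=98.6300, (K−S)⁺=19.3400, hold=21.6839 ⇒ V=21.6839 continue | (k=4,j=3): S=137.4322, (K−S)⁺=0.0000, hold=4.9782 ⇒ V=4.9782 continue | (k=4,j=4): S=191.4996, (K−S)⁺=0.0000, hold=0.1799 ⇒ V=0.1799 continue  boundary S*=70.7831
step 3: (k=3,j=0): S=59.9639, (K−S)⁺=58.0061, hold=56.2400 ⇒ V=58.0061 exercise | (k=3,j=1): S=83.5544, (K−S)⁺=34.4156, hold=33.8137 ⇒ V=34.4156 exercise | (k=3,j=2): S=116.4257, (K−S)⁺=1.5443, hold=13.0619 ⇒ V=13.0619 continue | (k=3,j=3): S=162.2289, (K−S)⁺=0.0000, hold=2.5204 ⇒ V=2.5204 continue  boundary S*=83.5544
step 2: (k=2,j=0): S=70.7831, (K−S)⁺=47.1869, hold=45.4208 ⇒ V=47.1869 exercise | (k=2,j=1): S=98.6300, (K−S)⁺=19.3400, hold=23.2944 ⇒ V=23.2944 continue | (k=2,j=2): S=137.4322, (K−S)⁺=0.0000, hold=7.6306 ⇒ V=7.6306 continue  boundary S*=70.7831
step 1: (k=1,j=0): S=83.5544, (K−S)⁺=34.4156, hold=34.6136 ⇒ V=34.6136 continue | (k=1,j=1): S=116.4257, (K−S)⁺=1.5443, hold=15.1658 ⇒ V=15.1658 continue  boundary S*=-
step 0: (k=0,j=0): S=98.6300, (K−S)⁺=19.3400, hold=24.4361 ⇒ V=24.4361 continue  boundary S*=-

price = 24.4361
boundary = - - 70.7831 83.5544 70.7831 83.5544 98.6300
tree:
24.4361
34.6136 15.1658
47.1869 23.2944 7.6306
58.0061 34.4156 13.0619 2.5204
67.1716 47.1869 21.6839 4.9782 0.1799
74.9361 58.0061 34.4156 9.8193 0.3683 0.0000
81.5139 67.1716 47.1869 19.3400 0.7542 0.0000 0.0000
87.0862 74.9361 58.0061 34.4156 1.5443 0.0000 0.0000 0.0000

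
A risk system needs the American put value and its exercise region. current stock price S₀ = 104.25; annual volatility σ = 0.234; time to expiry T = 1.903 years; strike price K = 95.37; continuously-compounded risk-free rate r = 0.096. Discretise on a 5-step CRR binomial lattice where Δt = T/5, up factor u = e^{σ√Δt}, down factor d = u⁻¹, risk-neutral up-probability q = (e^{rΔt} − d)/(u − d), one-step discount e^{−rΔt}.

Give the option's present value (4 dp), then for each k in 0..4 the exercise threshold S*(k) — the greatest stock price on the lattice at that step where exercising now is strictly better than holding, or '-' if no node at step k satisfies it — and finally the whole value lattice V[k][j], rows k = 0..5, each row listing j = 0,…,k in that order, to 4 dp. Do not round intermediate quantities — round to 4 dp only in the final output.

price = 4.3706
boundary = - - 78.1062 67.6068 78.1062
tree:
4.3706
8.8239 1.5814
17.2638 3.5714 0.3115
27.7632 7.9362 0.7928 0.0000
36.8512 17.2638 2.0174 0.0000 0.0000
44.7176 27.7632 5.1338 0.0000 0.0000 0.0000

params: Δt=0.38060 u=1.15530 d=0.86558 q=0.59242 e^(-rΔt)=0.96412
t_5 payoffs: 44.7176 27.7632 5.1338 0.0000 0.0000 0.0000
t_4: node(4,0) S=58.5188 payoff=36.8512 vs cont=33.4295 → 36.8512 [stop]  node(4,1) S=78.1062 payoff=17.2638 vs cont=13.8421 → 17.2638 [stop]  node(4,2) S=104.2500 payoff=0.0000 vs cont=2.0174 → 2.0174 [wait]  node(4,3) S=139.1447 payoff=0.0000 vs cont=0.0000 → 0.0000 [wait]  node(4,4) S=185.7193 payoff=0.0000 vs cont=0.0000 → 0.0000 [wait]  ⇒ S*(4)=78.1062
t_3: node(3,0) S=67.6068 payoff=27.7632 vs cont=24.3415 → 27.7632 [stop]  node(3,1) S=90.2362 payoff=5.1338 vs cont=7.9362 → 7.9362 [wait]  node(3,2) S=120.4402 payoff=0.0000 vs cont=0.7928 → 0.7928 [wait]  node(3,3) S=160.7540 payoff=0.0000 vs cont=0.0000 → 0.0000 [wait]  ⇒ S*(3)=67.6068
t_2: node(2,0) S=78.1062 payoff=17.2638 vs cont=15.4427 → 17.2638 [stop]  node(2,1) S=104.2500 payoff=0.0000 vs cont=3.5714 → 3.5714 [wait]  node(2,2) S=139.1447 payoff=0.0000 vs cont=0.3115 → 0.3115 [wait]  ⇒ S*(2)=78.1062
t_1: node(1,0) S=90.2362 payoff=5.1338 vs cont=8.8239 → 8.8239 [wait]  node(1,1) S=120.4402 payoff=0.0000 vs cont=1.5814 → 1.5814 [wait]  ⇒ S*(1)=-
t_0: node(0,0) S=104.2500 payoff=0.0000 vs cont=4.3706 → 4.3706 [wait]  ⇒ S*(0)=-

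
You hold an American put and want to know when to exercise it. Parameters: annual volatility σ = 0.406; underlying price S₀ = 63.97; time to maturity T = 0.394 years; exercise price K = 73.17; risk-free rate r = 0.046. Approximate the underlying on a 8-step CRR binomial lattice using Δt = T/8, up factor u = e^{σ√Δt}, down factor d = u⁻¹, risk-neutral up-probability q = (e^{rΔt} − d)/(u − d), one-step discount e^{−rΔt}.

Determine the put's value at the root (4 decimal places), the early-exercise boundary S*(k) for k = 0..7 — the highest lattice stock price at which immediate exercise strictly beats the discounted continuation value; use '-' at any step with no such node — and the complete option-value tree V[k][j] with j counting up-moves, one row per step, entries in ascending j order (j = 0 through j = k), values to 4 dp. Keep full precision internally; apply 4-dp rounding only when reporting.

Δt=0.04925, u=1.09428, d=0.91384, q=0.49006, disc=e^(-rΔt)=0.99774
k=8 terminal: V=max(K-S,0) → 42.0576 35.9142 28.5577 19.7485 9.2000 0.0000 0.0000 0.0000 0.0000
k=7: j=0 S=34.0458 intr=39.1242 cont=38.9586 V=39.1242[EX]; j=1 S=40.7685 intr=32.4015 cont=32.2359 V=32.4015[EX]; j=2 S=48.8186 intr=24.3514 cont=24.1858 V=24.3514[EX]; j=3 S=58.4583 intr=14.7117 cont=14.5461 V=14.7117[EX]; j=4 S=70.0014 intr=3.1686 cont=4.6808 V=4.6808[hold]; j=5 S=83.8238 intr=0.0000 cont=0.0000 V=0.0000[hold]; j=6 S=100.3756 intr=0.0000 cont=0.0000 V=0.0000[hold]; j=7 S=120.1956 intr=0.0000 cont=0.0000 V=0.0000[hold]  S*(7)=58.4583
k=6: j=0 S=37.2558 intr=35.9142 cont=35.7486 V=35.9142[EX]; j=1 S=44.6123 intr=28.5577 cont=28.3921 V=28.5577[EX]; j=2 S=53.4215 intr=19.7485 cont=19.5830 V=19.7485[EX]; j=3 S=63.9700 intr=9.2000 cont=9.7738 V=9.7738[hold]; j=4 S=76.6015 intr=0.0000 cont=2.3815 V=2.3815[hold]; j=5 S=91.7271 intr=0.0000 cont=0.0000 V=0.0000[hold]; j=6 S=109.8394 intr=0.0000 cont=0.0000 V=0.0000[hold]  S*(6)=53.4215
k=5: j=0 S=40.7685 intr=32.4015 cont=32.2359 V=32.4015[EX]; j=1 S=48.8186 intr=24.3514 cont=24.1858 V=24.3514[EX]; j=2 S=58.4583 intr=14.7117 cont=14.8267 V=14.8267[hold]; j=3 S=70.0014 intr=3.1686 cont=6.1373 V=6.1373[hold]; j=4 S=83.8238 intr=0.0000 cont=1.2117 V=1.2117[hold]; j=5 S=100.3756 intr=0.0000 cont=0.0000 V=0.0000[hold]  S*(5)=48.8186
k=4: j=0 S=44.6123 intr=28.5577 cont=28.3921 V=28.5577[EX]; j=1 S=53.4215 intr=19.7485 cont=19.6392 V=19.7485[EX]; j=2 S=63.9700 intr=9.2000 cont=10.5444 V=10.5444[hold]; j=3 S=76.6015 intr=0.0000 cont=3.7150 V=3.7150[hold]; j=4 S=91.7271 intr=0.0000 cont=0.6165 V=0.6165[hold]  S*(4)=53.4215
k=3: j=0 S=48.8186 intr=24.3514 cont=24.1858 V=24.3514[EX]; j=1 S=58.4583 intr=14.7117 cont=15.2035 V=15.2035[hold]; j=2 S=70.0014 intr=3.1686 cont=7.1813 V=7.1813[hold]; j=3 S=83.8238 intr=0.0000 cont=2.1916 V=2.1916[hold]  S*(3)=48.8186
k=2: j=0 S=53.4215 intr=19.7485 cont=19.8234 V=19.8234[hold]; j=1 S=63.9700 intr=9.2000 cont=11.2467 V=11.2467[hold]; j=2 S=76.6015 intr=0.0000 cont=4.7253 V=4.7253[hold]  S*(2)=-
k=1: j=0 S=58.4583 intr=14.7117 cont=15.5850 V=15.5850[hold]; j=1 S=70.0014 intr=3.1686 cont=8.0326 V=8.0326[hold]  S*(1)=-
k=0: j=0 S=63.9700 intr=9.2000 cont=11.8570 V=11.8570[hold]  S*(0)=-

price = 11.8570
boundary = - - - 48.8186 53.4215 48.8186 53.4215 58.4583
tree:
11.8570
15.5850 8.0326
19.8234 11.2467 4.7253
24.3514 15.2035 7.1813 2.1916
28.5577 19.7485 10.5444 3.7150 0.6165
32.4015 24.3514 14.8267 6.1373 1.2117 0.0000
35.9142 28.5577 19.7485 9.7738 2.3815 0.0000 0.0000
39.1242 32.4015 24.3514 14.7117 4.6808 0.0000 0.0000 0.0000
42.0576 35.9142 28.5577 19.7485 9.2000 0.0000 0.0000 0.0000 0.0000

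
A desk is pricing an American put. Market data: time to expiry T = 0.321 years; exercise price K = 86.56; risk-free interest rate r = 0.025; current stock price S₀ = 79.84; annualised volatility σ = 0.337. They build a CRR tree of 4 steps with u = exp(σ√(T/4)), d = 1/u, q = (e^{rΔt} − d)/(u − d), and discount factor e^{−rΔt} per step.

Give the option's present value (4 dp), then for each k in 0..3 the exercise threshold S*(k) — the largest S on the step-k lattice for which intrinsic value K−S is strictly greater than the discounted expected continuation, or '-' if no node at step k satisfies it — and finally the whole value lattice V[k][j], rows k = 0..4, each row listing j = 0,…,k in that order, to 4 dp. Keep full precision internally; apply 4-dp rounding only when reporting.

params: Δt=0.08025 u=1.10017 d=0.90895 q=0.48665 e^(-rΔt)=0.99800
t_4 payoffs: 32.0624 20.5972 6.7200 0.0000 0.0000
t_3: node(3,0) S=59.9568 payoff=26.6032 vs cont=26.4297 → 26.6032 [stop]  node(3,1) S=72.5705 payoff=13.9895 vs cont=13.8161 → 13.9895 [stop]  node(3,2) S=87.8378 payoff=0.0000 vs cont=3.4428 → 3.4428 [wait]  node(3,3) S=106.3170 payoff=0.0000 vs cont=0.0000 → 0.0000 [wait]  ⇒ S*(3)=72.5705
t_2: node(2,0) S=65.9628 payoff=20.5972 vs cont=20.4237 → 20.5972 [stop]  node(2,1) S=79.8400 payoff=6.7200 vs cont=8.8392 → 8.8392 [wait]  node(2,2) S=96.6367 payoff=0.0000 vs cont=1.7638 → 1.7638 [wait]  ⇒ S*(2)=65.9628
t_1: node(1,0) S=72.5705 payoff=13.9895 vs cont=14.8453 → 14.8453 [wait]  node(1,1) S=87.8378 payoff=0.0000 vs cont=5.3851 → 5.3851 [wait]  ⇒ S*(1)=-
t_0: node(0,0) S=79.8400 payoff=6.7200 vs cont=10.2209 → 10.2209 [wait]  ⇒ S*(0)=-

price = 10.2209
boundary = - - 65.9628 72.5705
tree:
10.2209
14.8453 5.3851
20.5972 8.8392 1.7638
26.6032 13.9895 3.4428 0.0000
32.0624 20.5972 6.7200 0.0000 0.0000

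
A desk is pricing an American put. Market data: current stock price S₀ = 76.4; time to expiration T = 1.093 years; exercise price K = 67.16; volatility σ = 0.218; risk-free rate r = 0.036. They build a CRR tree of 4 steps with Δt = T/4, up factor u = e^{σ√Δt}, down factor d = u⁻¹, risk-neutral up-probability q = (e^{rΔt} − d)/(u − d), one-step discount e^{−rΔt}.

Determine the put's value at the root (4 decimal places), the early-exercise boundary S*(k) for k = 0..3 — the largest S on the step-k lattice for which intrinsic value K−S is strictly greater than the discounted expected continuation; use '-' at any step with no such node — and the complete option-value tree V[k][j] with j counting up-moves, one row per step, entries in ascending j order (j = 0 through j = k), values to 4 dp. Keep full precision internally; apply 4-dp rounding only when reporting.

Δt=0.27325, u=1.12070, d=0.89230, q=0.51482, disc=e^(-rΔt)=0.99021
k=4 terminal: V=max(K-S,0) → 18.7281 6.3307 0.0000 0.0000 0.0000
k=3: j=0 S=54.2778 intr=12.8822 cont=12.2248 V=12.8822[EX]; j=1 S=68.1715 intr=0.0000 cont=3.0415 V=3.0415[hold]; j=2 S=85.6217 intr=0.0000 cont=0.0000 V=0.0000[hold]; j=3 S=107.5386 intr=0.0000 cont=0.0000 V=0.0000[hold]  S*(3)=54.2778
k=2: j=0 S=60.8293 intr=6.3307 cont=7.7395 V=7.7395[hold]; j=1 S=76.4000 intr=0.0000 cont=1.4612 V=1.4612[hold]; j=2 S=95.9564 intr=0.0000 cont=0.0000 V=0.0000[hold]  S*(2)=-
k=1: j=0 S=68.1715 intr=0.0000 cont=4.4632 V=4.4632[hold]; j=1 S=85.6217 intr=0.0000 cont=0.7020 V=0.7020[hold]  S*(1)=-
k=0: j=0 S=76.4000 intr=0.0000 cont=2.5021 V=2.5021[hold]  S*(0)=-

price = 2.5021
boundary = - - - 54.2778
tree:
2.5021
4.4632 0.7020
7.7395 1.4612 0.0000
12.8822 3.0415 0.0000 0.0000
18.7281 6.3307 0.0000 0.0000 0.0000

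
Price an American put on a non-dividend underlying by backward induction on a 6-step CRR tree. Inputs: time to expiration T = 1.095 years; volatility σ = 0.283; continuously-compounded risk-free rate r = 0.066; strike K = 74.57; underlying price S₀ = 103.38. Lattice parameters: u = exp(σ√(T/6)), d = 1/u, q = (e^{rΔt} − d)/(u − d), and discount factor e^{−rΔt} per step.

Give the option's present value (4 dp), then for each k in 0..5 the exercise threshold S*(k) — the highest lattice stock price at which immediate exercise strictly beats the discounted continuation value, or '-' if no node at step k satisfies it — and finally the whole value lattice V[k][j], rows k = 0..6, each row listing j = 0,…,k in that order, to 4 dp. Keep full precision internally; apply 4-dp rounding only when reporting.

Δt=0.18250, u=1.12851, d=0.88612, q=0.51981, disc=e^(-rΔt)=0.98803
k=6 terminal: V=max(K-S,0) → 24.5198 10.8295 0.0000 0.0000 0.0000 0.0000 0.0000
k=5: j=0 S=56.4821 intr=18.0879 cont=17.1951 V=18.0879[EX]; j=1 S=71.9318 intr=2.6382 cont=5.1380 V=5.1380[hold]; j=2 S=91.6076 intr=0.0000 cont=0.0000 V=0.0000[hold]; j=3 S=116.6653 intr=0.0000 cont=0.0000 V=0.0000[hold]; j=4 S=148.5772 intr=0.0000 cont=0.0000 V=0.0000[hold]; j=5 S=189.2180 intr=0.0000 cont=0.0000 V=0.0000[hold]  S*(5)=56.4821
k=4: j=0 S=63.7405 intr=10.8295 cont=11.2205 V=11.2205[hold]; j=1 S=81.1757 intr=0.0000 cont=2.4377 V=2.4377[hold]; j=2 S=103.3800 intr=0.0000 cont=0.0000 V=0.0000[hold]; j=3 S=131.6579 intr=0.0000 cont=0.0000 V=0.0000[hold]; j=4 S=167.6707 intr=0.0000 cont=0.0000 V=0.0000[hold]  S*(4)=-
k=3: j=0 S=71.9318 intr=2.6382 cont=6.5754 V=6.5754[hold]; j=1 S=91.6076 intr=0.0000 cont=1.1565 V=1.1565[hold]; j=2 S=116.6653 intr=0.0000 cont=0.0000 V=0.0000[hold]; j=3 S=148.5772 intr=0.0000 cont=0.0000 V=0.0000[hold]  S*(3)=-
k=2: j=0 S=81.1757 intr=0.0000 cont=3.7137 V=3.7137[hold]; j=1 S=103.3800 intr=0.0000 cont=0.5487 V=0.5487[hold]; j=2 S=131.6579 intr=0.0000 cont=0.0000 V=0.0000[hold]  S*(2)=-
k=1: j=0 S=91.6076 intr=0.0000 cont=2.0437 V=2.0437[hold]; j=1 S=116.6653 intr=0.0000 cont=0.2603 V=0.2603[hold]  S*(1)=-
k=0: j=0 S=103.3800 intr=0.0000 cont=1.1033 V=1.1033[hold]  S*(0)=-

price = 1.1033
boundary = - - - - - 56.4821
tree:
1.1033
2.0437 0.2603
3.7137 0.5487 0.0000
6.5754 1.1565 0.0000 0.0000
11.2205 2.4377 0.0000 0.0000 0.0000
18.0879 5.1380 0.0000 0.0000 0.0000 0.0000
24.5198 10.8295 0.0000 0.0000 0.0000 0.0000 0.0000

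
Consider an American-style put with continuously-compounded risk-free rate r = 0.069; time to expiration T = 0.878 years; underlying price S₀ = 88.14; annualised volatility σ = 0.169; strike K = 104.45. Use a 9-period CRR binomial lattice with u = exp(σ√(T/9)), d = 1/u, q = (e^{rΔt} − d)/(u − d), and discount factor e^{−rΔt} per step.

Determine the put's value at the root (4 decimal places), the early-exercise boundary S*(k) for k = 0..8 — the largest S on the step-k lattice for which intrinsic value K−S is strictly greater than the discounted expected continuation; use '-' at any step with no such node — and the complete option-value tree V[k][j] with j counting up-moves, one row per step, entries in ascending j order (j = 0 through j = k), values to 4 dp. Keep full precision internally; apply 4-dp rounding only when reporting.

Δt=0.09756  u=1.05420  d=0.94858  q=0.55075  discount=0.99329
step 9 (expiry): payoffs max(K−S,0) = 49.6407 43.5380 36.7558 29.2185 20.8418 11.5325 1.1867 0.0000 0.0000 0.0000
step 8: (k=8,j=0): S=57.7801, (K−S)⁺=46.6699, hold=45.9692 ⇒ V=46.6699 exercise | (k=8,j=1): S=64.2136, (K−S)⁺=40.2364, hold=39.5357 ⇒ V=40.2364 exercise | (k=8,j=2): S=71.3634, (K−S)⁺=33.0866, hold=32.3859 ⇒ V=33.0866 exercise | (k=8,j=3): S=79.3093, (K−S)⁺=25.1407, hold=24.4399 ⇒ V=25.1407 exercise | (k=8,j=4): S=88.1400, (K−S)⁺=16.3100, hold=15.6093 ⇒ V=16.3100 exercise | (k=8,j=5): S=97.9539, (K−S)⁺=6.4961, hold=5.7954 ⇒ V=6.4961 exercise | (k=8,j=6): S=108.8605, (K−S)⁺=0.0000, hold=0.5295 ⇒ V=0.5295 continue | (k=8,j=7): S=120.9815, (K−S)⁺=0.0000, hold=0.0000 ⇒ V=0.0000 continue | (k=8,j=8): S=134.4522, (K−S)⁺=0.0000, hold=0.0000 ⇒ V=0.0000 continue  boundary S*=97.9539
step 7: (k=7,j=0): S=60.9120, (K−S)⁺=43.5380, hold=42.8373 ⇒ V=43.5380 exercise | (k=7,j=1): S=67.6942, (K−S)⁺=36.7558, hold=36.0551 ⇒ V=36.7558 exercise | (k=7,j=2): S=75.2315, (K−S)⁺=29.2185, hold=28.5177 ⇒ V=29.2185 exercise | (k=7,j=3): S=83.6082, (K−S)⁺=20.8418, hold=20.1411 ⇒ V=20.8418 exercise | (k=7,j=4): S=92.9175, (K−S)⁺=11.5325, hold=10.8318 ⇒ V=11.5325 exercise | (k=7,j=5): S=103.2633, (K−S)⁺=1.1867, hold=3.1885 ⇒ V=3.1885 continue | (k=7,j=6): S=114.7611, (K−S)⁺=0.0000, hold=0.2363 ⇒ V=0.2363 continue | (k=7,j=7): S=127.5391, (K−S)⁺=0.0000, hold=0.0000 ⇒ V=0.0000 continue  boundary S*=92.9175
step 6: (k=6,j=0): S=64.2136, (K−S)⁺=40.2364, hold=39.5357 ⇒ V=40.2364 exercise | (k=6,j=1): S=71.3634, (K−S)⁺=33.0866, hold=32.3859 ⇒ V=33.0866 exercise | (k=6,j=2): S=79.3093, (K−S)⁺=25.1407, hold=24.4399 ⇒ V=25.1407 exercise | (k=6,j=3): S=88.1400, (K−S)⁺=16.3100, hold=15.6093 ⇒ V=16.3100 exercise | (k=6,j=4): S=97.9539, (K−S)⁺=6.4961, hold=6.8905 ⇒ V=6.8905 continue | (k=6,j=5): S=108.8605, (K−S)⁺=0.0000, hold=1.5521 ⇒ V=1.5521 continue | (k=6,j=6): S=120.9815, (K−S)⁺=0.0000, hold=0.1054 ⇒ V=0.1054 continue  boundary S*=88.1400
step 5: (k=5,j=0): S=67.6942, (K−S)⁺=36.7558, hold=36.0551 ⇒ V=36.7558 exercise | (k=5,j=1): S=75.2315, (K−S)⁺=29.2185, hold=28.5177 ⇒ V=29.2185 exercise | (k=5,j=2): S=83.6082, (K−S)⁺=20.8418, hold=20.1411 ⇒ V=20.8418 exercise | (k=5,j=3): S=92.9175, (K−S)⁺=11.5325, hold=11.0475 ⇒ V=11.5325 exercise | (k=5,j=4): S=103.2633, (K−S)⁺=1.1867, hold=3.9238 ⇒ V=3.9238 continue | (k=5,j=5): S=114.7611, (K−S)⁺=0.0000, hold=0.7503 ⇒ V=0.7503 continue  boundary S*=92.9175
step 4: (k=4,j=0): S=71.3634, (K−S)⁺=33.0866, hold=32.3859 ⇒ V=33.0866 exercise | (k=4,j=1): S=79.3093, (K−S)⁺=25.1407, hold=24.4399 ⇒ V=25.1407 exercise | (k=4,j=2): S=88.1400, (K−S)⁺=16.3100, hold=15.6093 ⇒ V=16.3100 exercise | (k=4,j=3): S=97.9539, (K−S)⁺=6.4961, hold=7.2927 ⇒ V=7.2927 continue | (k=4,j=4): S=108.8605, (K−S)⁺=0.0000, hold=2.1614 ⇒ V=2.1614 continue  boundary S*=88.1400
step 3: (k=3,j=0): S=75.2315, (K−S)⁺=29.2185, hold=28.5177 ⇒ V=29.2185 exercise | (k=3,j=1): S=83.6082, (K−S)⁺=20.8418, hold=20.1411 ⇒ V=20.8418 exercise | (k=3,j=2): S=92.9175, (K−S)⁺=11.5325, hold=11.2676 ⇒ V=11.5325 exercise | (k=3,j=3): S=103.2633, (K−S)⁺=1.1867, hold=4.4367 ⇒ V=4.4367 continue  boundary S*=92.9175
step 2: (k=2,j=0): S=79.3093, (K−S)⁺=25.1407, hold=24.4399 ⇒ V=25.1407 exercise | (k=2,j=1): S=88.1400, (K−S)⁺=16.3100, hold=15.6093 ⇒ V=16.3100 exercise | (k=2,j=2): S=97.9539, (K−S)⁺=6.4961, hold=7.5733 ⇒ V=7.5733 continue  boundary S*=88.1400
step 1: (k=1,j=0): S=83.6082, (K−S)⁺=20.8418, hold=20.1411 ⇒ V=20.8418 exercise | (k=1,j=1): S=92.9175, (K−S)⁺=11.5325, hold=11.4211 ⇒ V=11.5325 exercise  boundary S*=92.9175
step 0: (k=0,j=0): S=88.1400, (K−S)⁺=16.3100, hold=15.6093 ⇒ V=16.3100 exercise  boundary S*=88.1400

price = 16.3100
boundary = 88.1400 92.9175 88.1400 92.9175 88.1400 92.9175 88.1400 92.9175 97.9539
tree:
16.3100
20.8418 11.5325
25.1407 16.3100 7.5733
29.2185 20.8418 11.5325 4.4367
33.0866 25.1407 16.3100 7.2927 2.1614
36.7558 29.2185 20.8418 11.5325 3.9238 0.7503
40.2364 33.0866 25.1407 16.3100 6.8905 1.5521 0.1054
43.5380 36.7558 29.2185 20.8418 11.5325 3.1885 0.2363 0.0000
46.6699 40.2364 33.0866 25.1407 16.3100 6.4961 0.5295 0.0000 0.0000
49.6407 43.5380 36.7558 29.2185 20.8418 11.5325 1.1867 0.0000 0.0000 0.0000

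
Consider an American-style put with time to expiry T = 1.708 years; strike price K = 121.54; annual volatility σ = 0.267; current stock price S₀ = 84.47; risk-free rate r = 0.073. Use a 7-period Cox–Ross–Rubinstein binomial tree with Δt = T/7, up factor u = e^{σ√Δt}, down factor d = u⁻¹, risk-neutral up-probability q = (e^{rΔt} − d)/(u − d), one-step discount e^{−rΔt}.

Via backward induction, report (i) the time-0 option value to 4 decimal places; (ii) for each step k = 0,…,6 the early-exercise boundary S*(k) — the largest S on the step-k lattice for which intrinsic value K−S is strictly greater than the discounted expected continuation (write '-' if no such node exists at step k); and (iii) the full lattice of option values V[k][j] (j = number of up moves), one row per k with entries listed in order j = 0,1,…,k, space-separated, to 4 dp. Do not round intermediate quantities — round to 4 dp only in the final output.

Δt=0.24400  u=1.14098  d=0.87644  q=0.53501  discount=0.98235
step 7 (expiry): payoffs max(K−S,0) = 87.9852 77.8572 64.6721 47.5072 25.1613 0.0000 0.0000 0.0000
step 6: (k=6,j=0): S=38.2853, (K−S)⁺=83.2547, hold=81.1090 ⇒ V=83.2547 exercise | (k=6,j=1): S=49.8413, (K−S)⁺=71.6987, hold=69.5530 ⇒ V=71.6987 exercise | (k=6,j=2): S=64.8852, (K−S)⁺=56.6548, hold=54.5091 ⇒ V=56.6548 exercise | (k=6,j=3): S=84.4700, (K−S)⁺=37.0700, hold=34.9243 ⇒ V=37.0700 exercise | (k=6,j=4): S=109.9662, (K−S)⁺=11.5738, hold=11.4932 ⇒ V=11.5738 exercise | (k=6,j=5): S=143.1581, (K−S)⁺=0.0000, hold=0.0000 ⇒ V=0.0000 continue | (k=6,j=6): S=186.3685, (K−S)⁺=0.0000, hold=0.0000 ⇒ V=0.0000 continue  boundary S*=109.9662
step 5: (k=5,j=0): S=43.6828, (K−S)⁺=77.8572, hold=75.7115 ⇒ V=77.8572 exercise | (k=5,j=1): S=56.8679, (K−S)⁺=64.6721, hold=62.5264 ⇒ V=64.6721 exercise | (k=5,j=2): S=74.0328, (K−S)⁺=47.5072, hold=45.3615 ⇒ V=47.5072 exercise | (k=5,j=3): S=96.3787, (K−S)⁺=25.1613, hold=23.0156 ⇒ V=25.1613 exercise | (k=5,j=4): S=125.4693, (K−S)⁺=0.0000, hold=5.2867 ⇒ V=5.2867 continue | (k=5,j=5): S=163.3406, (K−S)⁺=0.0000, hold=0.0000 ⇒ V=0.0000 continue  boundary S*=96.3787
step 4: (k=4,j=0): S=49.8413, (K−S)⁺=71.6987, hold=69.5530 ⇒ V=71.6987 exercise | (k=4,j=1): S=64.8852, (K−S)⁺=56.6548, hold=54.5091 ⇒ V=56.6548 exercise | (k=4,j=2): S=84.4700, (K−S)⁺=37.0700, hold=34.9243 ⇒ V=37.0700 exercise | (k=4,j=3): S=109.9662, (K−S)⁺=11.5738, hold=14.2717 ⇒ V=14.2717 continue | (k=4,j=4): S=143.1581, (K−S)⁺=0.0000, hold=2.4149 ⇒ V=2.4149 continue  boundary S*=84.4700
step 3: (k=3,j=0): S=56.8679, (K−S)⁺=64.6721, hold=62.5264 ⇒ V=64.6721 exercise | (k=3,j=1): S=74.0328, (K−S)⁺=47.5072, hold=45.3615 ⇒ V=47.5072 exercise | (k=3,j=2): S=96.3787, (K−S)⁺=25.1613, hold=24.4336 ⇒ V=25.1613 exercise | (k=3,j=3): S=125.4693, (K−S)⁺=0.0000, hold=7.7882 ⇒ V=7.7882 continue  boundary S*=96.3787
step 2: (k=2,j=0): S=64.8852, (K−S)⁺=56.6548, hold=54.5091 ⇒ V=56.6548 exercise | (k=2,j=1): S=84.4700, (K−S)⁺=37.0700, hold=34.9243 ⇒ V=37.0700 exercise | (k=2,j=2): S=109.9662, (K−S)⁺=11.5738, hold=15.5864 ⇒ V=15.5864 continue  boundary S*=84.4700
step 1: (k=1,j=0): S=74.0328, (K−S)⁺=47.5072, hold=45.3615 ⇒ V=47.5072 exercise | (k=1,j=1): S=96.3787, (K−S)⁺=25.1613, hold=25.1245 ⇒ V=25.1613 exercise  boundary S*=96.3787
step 0: (k=0,j=0): S=84.4700, (K−S)⁺=37.0700, hold=34.9243 ⇒ V=37.0700 exercise  boundary S*=84.4700

price = 37.0700
boundary = 84.4700 96.3787 84.4700 96.3787 84.4700 96.3787 109.9662
tree:
37.0700
47.5072 25.1613
56.6548 37.0700 15.5864
64.6721 47.5072 25.1613 7.7882
71.6987 56.6548 37.0700 14.2717 2.4149
77.8572 64.6721 47.5072 25.1613 5.2867 0.0000
83.2547 71.6987 56.6548 37.0700 11.5738 0.0000 0.0000
87.9852 77.8572 64.6721 47.5072 25.1613 0.0000 0.0000 0.0000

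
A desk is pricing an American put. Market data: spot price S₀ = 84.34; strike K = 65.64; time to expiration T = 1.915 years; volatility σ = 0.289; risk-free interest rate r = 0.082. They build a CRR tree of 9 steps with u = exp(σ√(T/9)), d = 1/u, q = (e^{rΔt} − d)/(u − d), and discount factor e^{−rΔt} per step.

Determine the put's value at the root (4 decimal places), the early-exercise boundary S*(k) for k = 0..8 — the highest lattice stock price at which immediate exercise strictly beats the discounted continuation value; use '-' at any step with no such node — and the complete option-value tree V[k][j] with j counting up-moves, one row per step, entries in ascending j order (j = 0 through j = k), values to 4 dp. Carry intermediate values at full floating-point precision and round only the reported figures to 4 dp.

price = 2.5819
boundary = - - - - 49.4825 43.3068 49.4825 43.3068 49.4825
tree:
2.5819
4.2578 1.1963
6.8475 2.1252 0.4204
10.6969 3.6949 0.8177 0.0855
16.1575 6.2571 1.5679 0.1862 0.0000
22.3332 10.2587 2.9514 0.4053 0.0000 0.0000
27.7382 16.1575 5.4198 0.8823 0.0000 0.0000 0.0000
32.4685 22.3332 9.6103 1.9206 0.0000 0.0000 0.0000 0.0000
36.6085 27.7382 16.1575 4.1808 0.0000 0.0000 0.0000 0.0000 0.0000
40.2318 32.4685 22.3332 9.1012 0.0000 0.0000 0.0000 0.0000 0.0000 0.0000

Δt=0.21278, u=1.14260, d=0.87519, q=0.53254, disc=e^(-rΔt)=0.98270
k=9 terminal: V=max(K-S,0) → 40.2318 32.4685 22.3332 9.1012 0.0000 0.0000 0.0000 0.0000 0.0000 0.0000
k=8: j=0 S=29.0315 intr=36.6085 cont=35.4732 V=36.6085[EX]; j=1 S=37.9018 intr=27.7382 cont=26.6028 V=27.7382[EX]; j=2 S=49.4825 intr=16.1575 cont=15.0222 V=16.1575[EX]; j=3 S=64.6015 intr=1.0385 cont=4.1808 V=4.1808[hold]; j=4 S=84.3400 intr=0.0000 cont=0.0000 V=0.0000[hold]; j=5 S=110.1095 intr=0.0000 cont=0.0000 V=0.0000[hold]; j=6 S=143.7526 intr=0.0000 cont=0.0000 V=0.0000[hold]; j=7 S=187.6752 intr=0.0000 cont=0.0000 V=0.0000[hold]; j=8 S=245.0181 intr=0.0000 cont=0.0000 V=0.0000[hold]  S*(8)=49.4825
k=7: j=0 S=33.1715 intr=32.4685 cont=31.3332 V=32.4685[EX]; j=1 S=43.3068 intr=22.3332 cont=21.1979 V=22.3332[EX]; j=2 S=56.5388 intr=9.1012 cont=9.6103 V=9.6103[hold]; j=3 S=73.8139 intr=0.0000 cont=1.9206 V=1.9206[hold]; j=4 S=96.3672 intr=0.0000 cont=0.0000 V=0.0000[hold]; j=5 S=125.8115 intr=0.0000 cont=0.0000 V=0.0000[hold]; j=6 S=164.2523 intr=0.0000 cont=0.0000 V=0.0000[hold]; j=7 S=214.4384 intr=0.0000 cont=0.0000 V=0.0000[hold]  S*(7)=43.3068
k=6: j=0 S=37.9018 intr=27.7382 cont=26.6028 V=27.7382[EX]; j=1 S=49.4825 intr=16.1575 cont=15.2886 V=16.1575[EX]; j=2 S=64.6015 intr=1.0385 cont=5.4198 V=5.4198[hold]; j=3 S=84.3400 intr=0.0000 cont=0.8823 V=0.8823[hold]; j=4 S=110.1095 intr=0.0000 cont=0.0000 V=0.0000[hold]; j=5 S=143.7526 intr=0.0000 cont=0.0000 V=0.0000[hold]; j=6 S=187.6752 intr=0.0000 cont=0.0000 V=0.0000[hold]  S*(6)=49.4825
k=5: j=0 S=43.3068 intr=22.3332 cont=21.1979 V=22.3332[EX]; j=1 S=56.5388 intr=9.1012 cont=10.2587 V=10.2587[hold]; j=2 S=73.8139 intr=0.0000 cont=2.9514 V=2.9514[hold]; j=3 S=96.3672 intr=0.0000 cont=0.4053 V=0.4053[hold]; j=4 S=125.8115 intr=0.0000 cont=0.0000 V=0.0000[hold]; j=5 S=164.2523 intr=0.0000 cont=0.0000 V=0.0000[hold]  S*(5)=43.3068
k=4: j=0 S=49.4825 intr=16.1575 cont=15.6280 V=16.1575[EX]; j=1 S=64.6015 intr=1.0385 cont=6.2571 V=6.2571[hold]; j=2 S=84.3400 intr=0.0000 cont=1.5679 V=1.5679[hold]; j=3 S=110.1095 intr=0.0000 cont=0.1862 V=0.1862[hold]; j=4 S=143.7526 intr=0.0000 cont=0.0000 V=0.0000[hold]  S*(4)=49.4825
k=3: j=0 S=56.5388 intr=9.1012 cont=10.6969 V=10.6969[hold]; j=1 S=73.8139 intr=0.0000 cont=3.6949 V=3.6949[hold]; j=2 S=96.3672 intr=0.0000 cont=0.8177 V=0.8177[hold]; j=3 S=125.8115 intr=0.0000 cont=0.0855 V=0.0855[hold]  S*(3)=-
k=2: j=0 S=64.6015 intr=1.0385 cont=6.8475 V=6.8475[hold]; j=1 S=84.3400 intr=0.0000 cont=2.1252 V=2.1252[hold]; j=2 S=110.1095 intr=0.0000 cont=0.4204 V=0.4204[hold]  S*(2)=-
k=1: j=0 S=73.8139 intr=0.0000 cont=4.2578 V=4.2578[hold]; j=1 S=96.3672 intr=0.0000 cont=1.1963 V=1.1963[hold]  S*(1)=-
k=0: j=0 S=84.3400 intr=0.0000 cont=2.5819 V=2.5819[hold]  S*(0)=-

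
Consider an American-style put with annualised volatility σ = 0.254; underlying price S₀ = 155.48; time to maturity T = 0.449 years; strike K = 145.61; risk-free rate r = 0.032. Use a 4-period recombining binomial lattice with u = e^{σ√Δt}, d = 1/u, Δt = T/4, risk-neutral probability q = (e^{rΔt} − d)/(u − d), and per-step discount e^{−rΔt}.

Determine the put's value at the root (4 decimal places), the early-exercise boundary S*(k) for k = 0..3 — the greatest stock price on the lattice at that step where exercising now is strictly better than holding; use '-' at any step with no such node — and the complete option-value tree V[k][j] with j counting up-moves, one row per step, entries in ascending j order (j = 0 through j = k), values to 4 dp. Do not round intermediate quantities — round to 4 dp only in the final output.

Δt=0.11225  u=1.08883  d=0.91842  q=0.49986  discount=0.99641
step 4 (expiry): payoffs max(K−S,0) = 34.9880 14.4631 0.0000 0.0000 0.0000
step 3: (k=3,j=0): S=120.4481, (K−S)⁺=25.1619, hold=24.6398 ⇒ V=25.1619 exercise | (k=3,j=1): S=142.7961, (K−S)⁺=2.8139, hold=7.2077 ⇒ V=7.2077 continue | (k=3,j=2): S=169.2906, (K−S)⁺=0.0000, hold=0.0000 ⇒ V=0.0000 continue | (k=3,j=3): S=200.7009, (K−S)⁺=0.0000, hold=0.0000 ⇒ V=0.0000 continue  boundary S*=120.4481
step 2: (k=2,j=0): S=131.1469, (K−S)⁺=14.4631, hold=16.1294 ⇒ V=16.1294 continue | (k=2,j=1): S=155.4800, (K−S)⁺=0.0000, hold=3.5920 ⇒ V=3.5920 continue | (k=2,j=2): S=184.3279, (K−S)⁺=0.0000, hold=0.0000 ⇒ V=0.0000 continue  boundary S*=-
step 1: (k=1,j=0): S=142.7961, (K−S)⁺=2.8139, hold=9.8271 ⇒ V=9.8271 continue | (k=1,j=1): S=169.2906, (K−S)⁺=0.0000, hold=1.7901 ⇒ V=1.7901 continue  boundary S*=-
step 0: (k=0,j=0): S=155.4800, (K−S)⁺=0.0000, hold=5.7889 ⇒ V=5.7889 continue  boundary S*=-

price = 5.7889
boundary = - - - 120.4481
tree:
5.7889
9.8271 1.7901
16.1294 3.5920 0.0000
25.1619 7.2077 0.0000 0.0000
34.9880 14.4631 0.0000 0.0000 0.0000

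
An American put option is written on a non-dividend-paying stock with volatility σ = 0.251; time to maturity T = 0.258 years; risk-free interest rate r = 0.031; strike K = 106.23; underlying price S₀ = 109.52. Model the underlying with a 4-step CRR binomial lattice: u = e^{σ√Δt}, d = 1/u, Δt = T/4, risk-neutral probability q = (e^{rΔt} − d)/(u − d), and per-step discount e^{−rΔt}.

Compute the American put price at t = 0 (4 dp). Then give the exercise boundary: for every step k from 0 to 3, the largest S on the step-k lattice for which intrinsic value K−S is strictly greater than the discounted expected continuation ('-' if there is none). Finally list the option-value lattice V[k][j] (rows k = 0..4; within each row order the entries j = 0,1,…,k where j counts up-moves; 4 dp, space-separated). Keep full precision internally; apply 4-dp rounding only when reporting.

price = 3.7910
boundary = - - - 90.4565
tree:
3.7910
6.3728 1.2219
10.3199 2.4475 0.0000
15.7735 4.9023 0.0000 0.0000
21.3598 9.8195 0.0000 0.0000 0.0000

Δt=0.06450, u=1.06582, d=0.93824, q=0.49976, disc=e^(-rΔt)=0.99800
k=4 terminal: V=max(K-S,0) → 21.3598 9.8195 0.0000 0.0000 0.0000
k=3: j=0 S=90.4565 intr=15.7735 cont=15.5613 V=15.7735[EX]; j=1 S=102.7564 intr=3.4736 cont=4.9023 V=4.9023[hold]; j=2 S=116.7288 intr=0.0000 cont=0.0000 V=0.0000[hold]; j=3 S=132.6011 intr=0.0000 cont=0.0000 V=0.0000[hold]  S*(3)=90.4565
k=2: j=0 S=96.4105 intr=9.8195 cont=10.3199 V=10.3199[hold]; j=1 S=109.5200 intr=0.0000 cont=2.4475 V=2.4475[hold]; j=2 S=124.4121 intr=0.0000 cont=0.0000 V=0.0000[hold]  S*(2)=-
k=1: j=0 S=102.7564 intr=3.4736 cont=6.3728 V=6.3728[hold]; j=1 S=116.7288 intr=0.0000 cont=1.2219 V=1.2219[hold]  S*(1)=-
k=0: j=0 S=109.5200 intr=0.0000 cont=3.7910 V=3.7910[hold]  S*(0)=-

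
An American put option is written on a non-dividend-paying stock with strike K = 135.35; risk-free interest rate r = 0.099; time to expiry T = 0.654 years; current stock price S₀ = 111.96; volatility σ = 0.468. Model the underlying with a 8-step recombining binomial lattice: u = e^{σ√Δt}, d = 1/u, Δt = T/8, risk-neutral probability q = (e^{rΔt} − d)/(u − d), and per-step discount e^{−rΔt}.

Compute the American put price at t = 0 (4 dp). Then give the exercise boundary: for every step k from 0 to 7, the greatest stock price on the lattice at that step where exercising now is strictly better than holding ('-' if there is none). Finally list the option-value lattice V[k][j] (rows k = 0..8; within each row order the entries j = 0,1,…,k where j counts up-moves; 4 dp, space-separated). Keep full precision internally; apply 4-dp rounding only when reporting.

price = 28.5797
boundary = - - 85.6716 74.9417 85.6716 97.9377 85.6716 97.9377
tree:
28.5797
38.2903 19.2142
49.6784 27.3850 11.2548
60.4083 37.6543 17.4341 5.1817
69.7943 49.6784 26.0946 8.9497 1.4511
78.0048 60.4083 37.4123 15.0612 2.9075 0.0000
85.1869 69.7943 49.6784 24.4249 5.8258 0.0000 0.0000
91.4695 78.0048 60.4083 37.4123 11.6733 0.0000 0.0000 0.0000
96.9653 85.1869 69.7943 49.6784 23.3900 0.0000 0.0000 0.0000 0.0000

params: Δt=0.08175 u=1.14318 d=0.87476 q=0.49687 e^(-rΔt)=0.99194
t_8 payoffs: 96.9653 85.1869 69.7943 49.6784 23.3900 0.0000 0.0000 0.0000 0.0000
t_7: node(7,0) S=43.8805 payoff=91.4695 vs cont=90.3785 → 91.4695 [stop]  node(7,1) S=57.3452 payoff=78.0048 vs cont=76.9138 → 78.0048 [stop]  node(7,2) S=74.9417 payoff=60.4083 vs cont=59.3173 → 60.4083 [stop]  node(7,3) S=97.9377 payoff=37.4123 vs cont=36.3213 → 37.4123 [stop]  node(7,4) S=127.9900 payoff=7.3600 vs cont=11.6733 → 11.6733 [wait]  node(7,5) S=167.2639 payoff=0.0000 vs cont=0.0000 → 0.0000 [wait]  node(7,6) S=218.5890 payoff=0.0000 vs cont=0.0000 → 0.0000 [wait]  node(7,7) S=285.6634 payoff=0.0000 vs cont=0.0000 → 0.0000 [wait]  ⇒ S*(7)=97.9377
t_6: node(6,0) S=50.1631 payoff=85.1869 vs cont=84.0959 → 85.1869 [stop]  node(6,1) S=65.5557 payoff=69.7943 vs cont=68.7033 → 69.7943 [stop]  node(6,2) S=85.6716 payoff=49.6784 vs cont=48.5874 → 49.6784 [stop]  node(6,3) S=111.9600 payoff=23.3900 vs cont=24.4249 → 24.4249 [wait]  node(6,4) S=146.3151 payoff=0.0000 vs cont=5.8258 → 5.8258 [wait]  node(6,5) S=191.2121 payoff=0.0000 vs cont=0.0000 → 0.0000 [wait]  node(6,6) S=249.8858 payoff=0.0000 vs cont=0.0000 → 0.0000 [wait]  ⇒ S*(6)=85.6716
t_5: node(5,0) S=57.3452 payoff=78.0048 vs cont=76.9138 → 78.0048 [stop]  node(5,1) S=74.9417 payoff=60.4083 vs cont=59.3173 → 60.4083 [stop]  node(5,2) S=97.9377 payoff=37.4123 vs cont=36.8314 → 37.4123 [stop]  node(5,3) S=127.9900 payoff=7.3600 vs cont=15.0612 → 15.0612 [wait]  node(5,4) S=167.2639 payoff=0.0000 vs cont=2.9075 → 2.9075 [wait]  node(5,5) S=218.5890 payoff=0.0000 vs cont=0.0000 → 0.0000 [wait]  ⇒ S*(5)=97.9377
t_4: node(4,0) S=65.5557 payoff=69.7943 vs cont=68.7033 → 69.7943 [stop]  node(4,1) S=85.6716 payoff=49.6784 vs cont=48.5874 → 49.6784 [stop]  node(4,2) S=111.9600 payoff=23.3900 vs cont=26.0946 → 26.0946 [wait]  node(4,3) S=146.3151 payoff=0.0000 vs cont=8.9497 → 8.9497 [wait]  node(4,4) S=191.2121 payoff=0.0000 vs cont=1.4511 → 1.4511 [wait]  ⇒ S*(4)=85.6716
t_3: node(3,0) S=74.9417 payoff=60.4083 vs cont=59.3173 → 60.4083 [stop]  node(3,1) S=97.9377 payoff=37.4123 vs cont=37.6543 → 37.6543 [wait]  node(3,2) S=127.9900 payoff=7.3600 vs cont=17.4341 → 17.4341 [wait]  node(3,3) S=167.2639 payoff=0.0000 vs cont=5.1817 → 5.1817 [wait]  ⇒ S*(3)=74.9417
t_2: node(2,0) S=85.6716 payoff=49.6784 vs cont=48.7067 → 49.6784 [stop]  node(2,1) S=111.9600 payoff=23.3900 vs cont=27.3850 → 27.3850 [wait]  node(2,2) S=146.3151 payoff=0.0000 vs cont=11.2548 → 11.2548 [wait]  ⇒ S*(2)=85.6716
t_1: node(1,0) S=97.9377 payoff=37.4123 vs cont=38.2903 → 38.2903 [wait]  node(1,1) S=127.9900 payoff=7.3600 vs cont=19.2142 → 19.2142 [wait]  ⇒ S*(1)=-
t_0: node(0,0) S=111.9600 payoff=23.3900 vs cont=28.5797 → 28.5797 [wait]  ⇒ S*(0)=-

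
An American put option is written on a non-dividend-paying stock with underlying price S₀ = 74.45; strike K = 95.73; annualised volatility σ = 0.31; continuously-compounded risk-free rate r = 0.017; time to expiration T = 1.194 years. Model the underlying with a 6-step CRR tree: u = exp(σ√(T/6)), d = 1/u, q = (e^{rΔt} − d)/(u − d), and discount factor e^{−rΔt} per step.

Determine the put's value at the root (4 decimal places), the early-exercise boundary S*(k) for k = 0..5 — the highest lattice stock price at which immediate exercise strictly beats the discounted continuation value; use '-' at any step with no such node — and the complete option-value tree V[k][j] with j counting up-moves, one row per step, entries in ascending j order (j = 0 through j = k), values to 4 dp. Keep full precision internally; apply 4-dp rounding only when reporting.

price = 23.8417
boundary = - - 56.4610 64.8345 56.4610 64.8345
tree:
23.8417
31.2395 15.9222
39.2690 22.6817 8.6445
46.5612 30.8955 13.8617 3.0015
52.9115 39.2690 21.3559 5.7661 0.0000
58.4416 46.5612 30.8955 11.0771 0.0000 0.0000
63.2575 52.9115 39.2690 21.2800 0.0000 0.0000 0.0000

Δt=0.19900, u=1.14831, d=0.87085, q=0.47770, disc=e^(-rΔt)=0.99662
k=6 terminal: V=max(K-S,0) → 63.2575 52.9115 39.2690 21.2800 0.0000 0.0000 0.0000
k=5: j=0 S=37.2884 intr=58.4416 cont=58.1183 V=58.4416[EX]; j=1 S=49.1688 intr=46.5612 cont=46.2378 V=46.5612[EX]; j=2 S=64.8345 intr=30.8955 cont=30.5721 V=30.8955[EX]; j=3 S=85.4915 intr=10.2385 cont=11.0771 V=11.0771[hold]; j=4 S=112.7300 intr=0.0000 cont=0.0000 V=0.0000[hold]; j=5 S=148.6469 intr=0.0000 cont=0.0000 V=0.0000[hold]  S*(5)=64.8345
k=4: j=0 S=42.8185 intr=52.9115 cont=52.5882 V=52.9115[EX]; j=1 S=56.4610 intr=39.2690 cont=38.9457 V=39.2690[EX]; j=2 S=74.4500 intr=21.2800 cont=21.3559 V=21.3559[hold]; j=3 S=98.1705 intr=0.0000 cont=5.7661 V=5.7661[hold]; j=4 S=129.4487 intr=0.0000 cont=0.0000 V=0.0000[hold]  S*(4)=56.4610
k=3: j=0 S=49.1688 intr=46.5612 cont=46.2378 V=46.5612[EX]; j=1 S=64.8345 intr=30.8955 cont=30.6083 V=30.8955[EX]; j=2 S=85.4915 intr=10.2385 cont=13.8617 V=13.8617[hold]; j=3 S=112.7300 intr=0.0000 cont=3.0015 V=3.0015[hold]  S*(3)=64.8345
k=2: j=0 S=56.4610 intr=39.2690 cont=38.9457 V=39.2690[EX]; j=1 S=74.4500 intr=21.2800 cont=22.6817 V=22.6817[hold]; j=2 S=98.1705 intr=0.0000 cont=8.6445 V=8.6445[hold]  S*(2)=56.4610
k=1: j=0 S=64.8345 intr=30.8955 cont=31.2395 V=31.2395[hold]; j=1 S=85.4915 intr=10.2385 cont=15.9222 V=15.9222[hold]  S*(1)=-
k=0: j=0 S=74.4500 intr=21.2800 cont=23.8417 V=23.8417[hold]  S*(0)=-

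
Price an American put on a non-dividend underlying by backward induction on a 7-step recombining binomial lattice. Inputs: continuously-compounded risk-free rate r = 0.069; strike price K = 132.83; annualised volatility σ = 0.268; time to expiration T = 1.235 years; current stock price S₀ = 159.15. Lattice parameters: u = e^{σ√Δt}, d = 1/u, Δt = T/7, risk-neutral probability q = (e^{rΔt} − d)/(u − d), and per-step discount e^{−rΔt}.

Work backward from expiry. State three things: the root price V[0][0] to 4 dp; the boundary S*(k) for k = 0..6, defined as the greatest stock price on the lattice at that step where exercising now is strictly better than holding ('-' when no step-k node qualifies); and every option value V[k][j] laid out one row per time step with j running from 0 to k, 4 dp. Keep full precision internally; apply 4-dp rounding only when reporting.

price = 4.6127
boundary = - - - - 101.4505 90.6496 101.4505
tree:
4.6127
7.8200 1.8320
12.8946 3.4323 0.4335
20.5468 6.3039 0.9262 0.0000
31.3795 11.2701 1.9786 0.0000 0.0000
42.1804 19.3825 4.2270 0.0000 0.0000 0.0000
51.8314 31.3795 9.0303 0.0000 0.0000 0.0000 0.0000
60.4548 42.1804 19.2917 0.0000 0.0000 0.0000 0.0000 0.0000

Δt=0.17643, u=1.11915, d=0.89354, q=0.52617, disc=e^(-rΔt)=0.98790
k=7 terminal: V=max(K-S,0) → 60.4548 42.1804 19.2917 0.0000 0.0000 0.0000 0.0000 0.0000
k=6: j=0 S=80.9986 intr=51.8314 cont=50.2241 V=51.8314[EX]; j=1 S=101.4505 intr=31.3795 cont=29.7723 V=31.3795[EX]; j=2 S=127.0663 intr=5.7637 cont=9.0303 V=9.0303[hold]; j=3 S=159.1500 intr=0.0000 cont=0.0000 V=0.0000[hold]; j=4 S=199.3347 intr=0.0000 cont=0.0000 V=0.0000[hold]; j=5 S=249.6659 intr=0.0000 cont=0.0000 V=0.0000[hold]; j=6 S=312.7055 intr=0.0000 cont=0.0000 V=0.0000[hold]  S*(6)=101.4505
k=5: j=0 S=90.6496 intr=42.1804 cont=40.5732 V=42.1804[EX]; j=1 S=113.5383 intr=19.2917 cont=19.3825 V=19.3825[hold]; j=2 S=142.2062 intr=0.0000 cont=4.2270 V=4.2270[hold]; j=3 S=178.1127 intr=0.0000 cont=0.0000 V=0.0000[hold]; j=4 S=223.0854 intr=0.0000 cont=0.0000 V=0.0000[hold]; j=5 S=279.4135 intr=0.0000 cont=0.0000 V=0.0000[hold]  S*(5)=90.6496
k=4: j=0 S=101.4505 intr=31.3795 cont=29.8195 V=31.3795[EX]; j=1 S=127.0663 intr=5.7637 cont=11.2701 V=11.2701[hold]; j=2 S=159.1500 intr=0.0000 cont=1.9786 V=1.9786[hold]; j=3 S=199.3347 intr=0.0000 cont=0.0000 V=0.0000[hold]; j=4 S=249.6659 intr=0.0000 cont=0.0000 V=0.0000[hold]  S*(4)=101.4505
k=3: j=0 S=113.5383 intr=19.2917 cont=20.5468 V=20.5468[hold]; j=1 S=142.2062 intr=0.0000 cont=6.3039 V=6.3039[hold]; j=2 S=178.1127 intr=0.0000 cont=0.9262 V=0.9262[hold]; j=3 S=223.0854 intr=0.0000 cont=0.0000 V=0.0000[hold]  S*(3)=-
k=2: j=0 S=127.0663 intr=5.7637 cont=12.8946 V=12.8946[hold]; j=1 S=159.1500 intr=0.0000 cont=3.4323 V=3.4323[hold]; j=2 S=199.3347 intr=0.0000 cont=0.4335 V=0.4335[hold]  S*(2)=-
k=1: j=0 S=142.2062 intr=0.0000 cont=7.8200 V=7.8200[hold]; j=1 S=178.1127 intr=0.0000 cont=1.8320 V=1.8320[hold]  S*(1)=-
k=0: j=0 S=159.1500 intr=0.0000 cont=4.6127 V=4.6127[hold]  S*(0)=-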